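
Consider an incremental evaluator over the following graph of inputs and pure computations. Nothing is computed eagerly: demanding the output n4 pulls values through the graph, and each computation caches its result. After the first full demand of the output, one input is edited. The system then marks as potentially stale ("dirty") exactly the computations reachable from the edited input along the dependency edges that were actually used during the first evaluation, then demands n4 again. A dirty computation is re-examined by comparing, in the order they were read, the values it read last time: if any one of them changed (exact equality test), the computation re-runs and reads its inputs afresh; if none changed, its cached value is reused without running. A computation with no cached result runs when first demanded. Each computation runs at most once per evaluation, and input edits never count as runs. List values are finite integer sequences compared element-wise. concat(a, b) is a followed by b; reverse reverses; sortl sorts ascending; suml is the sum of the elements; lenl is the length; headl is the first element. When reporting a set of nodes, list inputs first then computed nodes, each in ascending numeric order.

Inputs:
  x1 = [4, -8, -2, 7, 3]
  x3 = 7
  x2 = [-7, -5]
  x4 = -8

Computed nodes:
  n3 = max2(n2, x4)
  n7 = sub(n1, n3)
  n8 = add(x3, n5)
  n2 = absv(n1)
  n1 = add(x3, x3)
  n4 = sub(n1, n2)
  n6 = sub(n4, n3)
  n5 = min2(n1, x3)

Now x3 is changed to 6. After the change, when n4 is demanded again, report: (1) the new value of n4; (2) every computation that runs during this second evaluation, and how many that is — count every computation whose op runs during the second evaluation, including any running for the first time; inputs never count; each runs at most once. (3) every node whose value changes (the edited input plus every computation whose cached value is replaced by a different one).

n4 now evaluates to 0.
Run set: n1, n2, n4 (3 run).
Changed values: x3, n1, n2.

Initial pass — values computed on the first demand:
  n1 = add(7, 7) = 14
  n2 = absv(14) = 14
  n4 = sub(14, 14) = 0

Second demand — change propagation:
  n1: re-runs because x3 7->6; x3 7->6; new result 12.
  n2: re-runs because n1 14->12; new result 12.
  n4: re-runs because n1 14->12; n2 14->12; new result 0 (unchanged).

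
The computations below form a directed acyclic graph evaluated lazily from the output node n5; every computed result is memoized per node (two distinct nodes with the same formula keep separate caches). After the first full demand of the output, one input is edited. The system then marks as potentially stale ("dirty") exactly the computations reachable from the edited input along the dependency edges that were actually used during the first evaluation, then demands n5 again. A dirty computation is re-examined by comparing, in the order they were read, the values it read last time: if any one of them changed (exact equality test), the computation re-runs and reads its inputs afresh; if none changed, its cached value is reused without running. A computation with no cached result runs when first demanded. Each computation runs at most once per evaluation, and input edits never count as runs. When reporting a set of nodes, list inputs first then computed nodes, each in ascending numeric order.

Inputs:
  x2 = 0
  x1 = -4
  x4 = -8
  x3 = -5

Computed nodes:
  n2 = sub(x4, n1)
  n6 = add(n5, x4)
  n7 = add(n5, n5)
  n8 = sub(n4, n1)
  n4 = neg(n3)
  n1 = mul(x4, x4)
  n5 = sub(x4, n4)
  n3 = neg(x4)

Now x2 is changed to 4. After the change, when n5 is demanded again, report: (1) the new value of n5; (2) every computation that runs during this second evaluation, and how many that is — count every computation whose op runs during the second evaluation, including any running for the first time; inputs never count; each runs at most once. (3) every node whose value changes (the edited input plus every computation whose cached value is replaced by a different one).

First demand of the output computes:
  n3 = neg(-8) = 8
  n4 = neg(8) = -8
  n5 = sub(-8, -8) = 0

After the edit, cleaning proceeds:
  no node depends on x2 at all; the second demand re-runs nothing.

Note the shortcut — nothing in the graph depends on x2 at all, so no recomputation happens.

Demanding n5 again yields 0.
0 computations run: none.
The nodes whose values change: x2.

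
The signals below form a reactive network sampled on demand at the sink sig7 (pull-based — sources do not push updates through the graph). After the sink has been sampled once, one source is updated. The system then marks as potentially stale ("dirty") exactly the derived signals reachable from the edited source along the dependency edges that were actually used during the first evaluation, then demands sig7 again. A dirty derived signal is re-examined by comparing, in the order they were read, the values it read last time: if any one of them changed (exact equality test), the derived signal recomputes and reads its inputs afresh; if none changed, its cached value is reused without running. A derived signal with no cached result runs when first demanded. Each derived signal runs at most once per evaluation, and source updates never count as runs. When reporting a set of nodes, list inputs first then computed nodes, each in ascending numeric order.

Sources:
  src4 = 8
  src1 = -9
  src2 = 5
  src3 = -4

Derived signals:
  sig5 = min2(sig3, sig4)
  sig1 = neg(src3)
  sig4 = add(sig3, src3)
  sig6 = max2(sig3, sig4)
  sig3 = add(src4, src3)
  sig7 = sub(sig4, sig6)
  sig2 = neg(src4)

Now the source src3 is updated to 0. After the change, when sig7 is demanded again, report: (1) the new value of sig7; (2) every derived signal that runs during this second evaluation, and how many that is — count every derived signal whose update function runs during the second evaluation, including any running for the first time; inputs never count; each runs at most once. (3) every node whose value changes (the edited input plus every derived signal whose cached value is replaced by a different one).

Initial pass — values computed on the first demand:
  sig3 = add(8, -4) = 4
  sig4 = add(4, -4) = 0
  sig6 = max2(4, 0) = 4
  sig7 = sub(0, 4) = -4

Second demand — change propagation:
  sig3: re-runs because src3 -4->0; new result 8.
  sig4: re-runs because sig3 4->8; src3 -4->0; new result 8.
  sig6: re-runs because sig3 4->8; sig4 0->8; new result 8.
  sig7: re-runs because sig4 0->8; sig6 4->8; new result 0.

sig7 now evaluates to 0.
Run set: sig3, sig4, sig6, sig7 (4 run).
Changed values: src3, sig3, sig4, sig6, sig7.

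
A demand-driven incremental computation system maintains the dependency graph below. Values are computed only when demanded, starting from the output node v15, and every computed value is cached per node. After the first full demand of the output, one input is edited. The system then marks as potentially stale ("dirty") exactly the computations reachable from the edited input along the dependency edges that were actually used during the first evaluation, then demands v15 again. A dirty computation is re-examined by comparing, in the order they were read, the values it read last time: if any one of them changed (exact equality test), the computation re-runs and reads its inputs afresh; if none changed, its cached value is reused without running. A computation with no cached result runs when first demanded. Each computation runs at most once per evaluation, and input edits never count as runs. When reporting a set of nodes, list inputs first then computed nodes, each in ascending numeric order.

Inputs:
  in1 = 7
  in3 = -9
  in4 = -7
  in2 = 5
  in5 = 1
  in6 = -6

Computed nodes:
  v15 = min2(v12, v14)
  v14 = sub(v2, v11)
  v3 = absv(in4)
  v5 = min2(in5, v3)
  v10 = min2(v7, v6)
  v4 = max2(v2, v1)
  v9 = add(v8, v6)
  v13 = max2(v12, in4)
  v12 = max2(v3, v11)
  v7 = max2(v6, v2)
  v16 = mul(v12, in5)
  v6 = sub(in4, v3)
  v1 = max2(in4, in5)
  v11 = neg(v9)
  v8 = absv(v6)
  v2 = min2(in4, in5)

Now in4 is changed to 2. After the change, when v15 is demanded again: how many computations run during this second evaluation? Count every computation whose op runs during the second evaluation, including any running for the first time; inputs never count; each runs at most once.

Computations that run: v2, v3, v6, v8, v9, v12, v14, v15 — 8 in total.
Key observation: the cutoff stops propagation at v11 — its inputs' values are unchanged, so it reuses its cache.

First evaluation (everything demanded from the output):
  v2 = min2(-7, 1) = -7
  v3 = absv(-7) = 7
  v6 = sub(-7, 7) = -14
  v8 = absv(-14) = 14
  v9 = add(14, -14) = 0
  v11 = neg(0) = 0
  v12 = max2(7, 0) = 7
  v14 = sub(-7, 0) = -7
  v15 = min2(7, -7) = -7

Propagation after the edit:
  v2: runs — in4 -7->2; result 1.
  v3: runs — in4 -7->2; result 2.
  v6: runs — in4 -7->2; v3 7->2; result 0.
  v8: runs — v6 -14->0; result 0.
  v9: runs — v8 14->0; v6 -14->0; result 0 (same value as before).
  v11: checked — values it read are unchanged (v9 unchanged); reused cached 0 without running.
  v12: runs — v3 7->2; result 2.
  v14: runs — v2 -7->1; result 1.
  v15: runs — v12 7->2; v14 -7->1; result 1.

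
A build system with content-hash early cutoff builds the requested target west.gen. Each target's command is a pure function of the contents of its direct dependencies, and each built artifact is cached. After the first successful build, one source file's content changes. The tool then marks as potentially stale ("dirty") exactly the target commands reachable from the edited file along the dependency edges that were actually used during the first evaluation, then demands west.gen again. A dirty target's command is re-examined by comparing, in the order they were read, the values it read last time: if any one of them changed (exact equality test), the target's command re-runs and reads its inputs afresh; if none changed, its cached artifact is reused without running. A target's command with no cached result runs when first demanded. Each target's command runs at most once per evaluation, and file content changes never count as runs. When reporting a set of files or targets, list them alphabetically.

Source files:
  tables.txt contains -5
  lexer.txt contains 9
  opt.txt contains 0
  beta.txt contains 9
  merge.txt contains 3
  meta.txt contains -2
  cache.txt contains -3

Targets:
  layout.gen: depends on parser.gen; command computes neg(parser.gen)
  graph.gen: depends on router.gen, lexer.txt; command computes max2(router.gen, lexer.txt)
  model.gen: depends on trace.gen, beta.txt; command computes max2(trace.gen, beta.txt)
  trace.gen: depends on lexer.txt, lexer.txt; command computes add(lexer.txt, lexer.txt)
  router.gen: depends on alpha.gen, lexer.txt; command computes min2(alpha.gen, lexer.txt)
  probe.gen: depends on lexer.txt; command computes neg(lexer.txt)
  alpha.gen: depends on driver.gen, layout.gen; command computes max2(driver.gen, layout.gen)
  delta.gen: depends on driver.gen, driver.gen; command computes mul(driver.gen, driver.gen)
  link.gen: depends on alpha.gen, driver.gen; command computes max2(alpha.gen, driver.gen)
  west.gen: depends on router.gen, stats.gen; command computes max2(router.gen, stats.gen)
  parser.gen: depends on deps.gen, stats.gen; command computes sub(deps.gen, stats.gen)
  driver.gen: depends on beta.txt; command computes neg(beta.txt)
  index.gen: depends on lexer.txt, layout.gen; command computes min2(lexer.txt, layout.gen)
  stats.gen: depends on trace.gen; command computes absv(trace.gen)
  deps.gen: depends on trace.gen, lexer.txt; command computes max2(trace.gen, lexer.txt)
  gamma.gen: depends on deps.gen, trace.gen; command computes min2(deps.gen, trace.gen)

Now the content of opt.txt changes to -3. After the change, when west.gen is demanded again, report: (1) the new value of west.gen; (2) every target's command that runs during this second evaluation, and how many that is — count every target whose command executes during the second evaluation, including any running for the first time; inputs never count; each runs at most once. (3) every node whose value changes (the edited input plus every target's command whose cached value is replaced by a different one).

New value of west.gen: 18.
Target commands that run: none — 0 in total.
Values that change: opt.txt.
Key observation: opt.txt is never demanded by the output, so the edit triggers no recomputation at all.

First evaluation (everything demanded from the output):
  driver.gen = neg(9) = -9
  trace.gen = add(9, 9) = 18
  deps.gen = max2(18, 9) = 18
  stats.gen = absv(18) = 18
  parser.gen = sub(18, 18) = 0
  layout.gen = neg(0) = 0
  alpha.gen = max2(-9, 0) = 0
  router.gen = min2(0, 9) = 0
  west.gen = max2(0, 18) = 18

Propagation after the edit:
  opt.txt feeds no computation that the output demands — nothing is marked dirty and nothing runs.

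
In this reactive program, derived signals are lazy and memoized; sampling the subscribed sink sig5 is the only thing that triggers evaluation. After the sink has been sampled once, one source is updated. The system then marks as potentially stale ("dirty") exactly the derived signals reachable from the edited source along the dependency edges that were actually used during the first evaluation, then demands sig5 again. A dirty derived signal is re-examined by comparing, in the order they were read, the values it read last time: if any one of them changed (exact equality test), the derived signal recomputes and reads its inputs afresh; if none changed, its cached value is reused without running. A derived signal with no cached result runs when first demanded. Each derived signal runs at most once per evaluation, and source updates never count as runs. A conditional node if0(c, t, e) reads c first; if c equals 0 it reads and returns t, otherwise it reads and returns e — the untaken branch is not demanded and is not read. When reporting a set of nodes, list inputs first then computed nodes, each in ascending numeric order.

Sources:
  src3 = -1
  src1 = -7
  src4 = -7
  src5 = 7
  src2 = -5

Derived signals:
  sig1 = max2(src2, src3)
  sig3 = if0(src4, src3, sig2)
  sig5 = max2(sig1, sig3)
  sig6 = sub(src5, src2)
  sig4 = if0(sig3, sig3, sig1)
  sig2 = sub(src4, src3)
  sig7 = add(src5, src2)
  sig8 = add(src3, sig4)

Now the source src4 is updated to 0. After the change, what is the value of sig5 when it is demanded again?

First demand of the output computes:
  sig1 = max2(-5, -1) = -1
  sig2 = sub(-7, -1) = -6
  sig3 = if0(src4=-7 -> else branch sig2) = -6
  sig5 = max2(-1, -6) = -1

After the edit, cleaning proceeds:
  sig2: stays stale; no demand reaches it after the flip.
  sig3: a read changed (src4 -7->0) — executes, giving -1.
  sig5: a read changed (sig3 -6->-1) — executes, giving -1 — identical to its old value.

Note the branch switch — demand abandons sig2, which is never re-examined.

Demanding sig5 again yields -1.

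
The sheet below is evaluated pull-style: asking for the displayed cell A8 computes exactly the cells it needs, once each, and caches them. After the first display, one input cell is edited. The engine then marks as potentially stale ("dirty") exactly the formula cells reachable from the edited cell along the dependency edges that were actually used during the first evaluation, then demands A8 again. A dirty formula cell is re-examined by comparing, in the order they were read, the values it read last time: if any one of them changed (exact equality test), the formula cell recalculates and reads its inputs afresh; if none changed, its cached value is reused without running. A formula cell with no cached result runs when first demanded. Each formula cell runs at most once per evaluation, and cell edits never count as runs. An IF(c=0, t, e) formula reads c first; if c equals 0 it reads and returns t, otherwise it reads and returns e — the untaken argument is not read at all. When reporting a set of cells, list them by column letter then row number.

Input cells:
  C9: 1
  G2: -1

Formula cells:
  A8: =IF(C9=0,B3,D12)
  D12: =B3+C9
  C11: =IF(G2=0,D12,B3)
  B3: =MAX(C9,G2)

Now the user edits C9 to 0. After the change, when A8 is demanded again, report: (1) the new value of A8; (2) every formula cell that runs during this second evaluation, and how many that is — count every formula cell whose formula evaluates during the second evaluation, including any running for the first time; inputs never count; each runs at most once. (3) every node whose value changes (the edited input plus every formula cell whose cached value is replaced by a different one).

First demand of the output computes:
  B3 = MAX(1, -1) = 1
  D12 = 1 + 1 = 2
  A8 = IF(C9=0: C9=1 -> else branch D12) = 2

After the edit, cleaning proceeds:
  B3: a read changed (C9 1->0) — executes, giving 0.
  D12: stays stale; no demand reaches it after the flip.
  A8: a read changed (C9 1->0) — executes, giving 0.

Note the branch switch — demand abandons D12, which is never re-examined.

Demanding A8 again yields 0.
2 formula cells run: A8, B3.
The nodes whose values change: A8, B3, C9.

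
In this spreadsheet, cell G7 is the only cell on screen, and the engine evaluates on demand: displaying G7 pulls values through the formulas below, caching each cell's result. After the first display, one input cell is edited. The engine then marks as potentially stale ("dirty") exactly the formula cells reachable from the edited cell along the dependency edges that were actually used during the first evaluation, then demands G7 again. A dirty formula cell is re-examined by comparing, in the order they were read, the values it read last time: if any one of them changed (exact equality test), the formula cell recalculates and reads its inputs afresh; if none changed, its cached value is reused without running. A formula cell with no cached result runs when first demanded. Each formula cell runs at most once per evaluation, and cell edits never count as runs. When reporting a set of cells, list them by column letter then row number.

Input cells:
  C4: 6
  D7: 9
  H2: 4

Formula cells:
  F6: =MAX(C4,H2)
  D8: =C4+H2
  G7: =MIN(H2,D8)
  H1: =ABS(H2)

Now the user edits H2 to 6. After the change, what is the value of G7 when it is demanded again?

Initial pass — values computed on the first demand:
  D8 = 6 + 4 = 10
  G7 = MIN(4, 10) = 4

Second demand — change propagation:
  D8: re-runs because H2 4->6; new result 12.
  G7: re-runs because H2 4->6; D8 10->12; new result 6.

G7 now evaluates to 6.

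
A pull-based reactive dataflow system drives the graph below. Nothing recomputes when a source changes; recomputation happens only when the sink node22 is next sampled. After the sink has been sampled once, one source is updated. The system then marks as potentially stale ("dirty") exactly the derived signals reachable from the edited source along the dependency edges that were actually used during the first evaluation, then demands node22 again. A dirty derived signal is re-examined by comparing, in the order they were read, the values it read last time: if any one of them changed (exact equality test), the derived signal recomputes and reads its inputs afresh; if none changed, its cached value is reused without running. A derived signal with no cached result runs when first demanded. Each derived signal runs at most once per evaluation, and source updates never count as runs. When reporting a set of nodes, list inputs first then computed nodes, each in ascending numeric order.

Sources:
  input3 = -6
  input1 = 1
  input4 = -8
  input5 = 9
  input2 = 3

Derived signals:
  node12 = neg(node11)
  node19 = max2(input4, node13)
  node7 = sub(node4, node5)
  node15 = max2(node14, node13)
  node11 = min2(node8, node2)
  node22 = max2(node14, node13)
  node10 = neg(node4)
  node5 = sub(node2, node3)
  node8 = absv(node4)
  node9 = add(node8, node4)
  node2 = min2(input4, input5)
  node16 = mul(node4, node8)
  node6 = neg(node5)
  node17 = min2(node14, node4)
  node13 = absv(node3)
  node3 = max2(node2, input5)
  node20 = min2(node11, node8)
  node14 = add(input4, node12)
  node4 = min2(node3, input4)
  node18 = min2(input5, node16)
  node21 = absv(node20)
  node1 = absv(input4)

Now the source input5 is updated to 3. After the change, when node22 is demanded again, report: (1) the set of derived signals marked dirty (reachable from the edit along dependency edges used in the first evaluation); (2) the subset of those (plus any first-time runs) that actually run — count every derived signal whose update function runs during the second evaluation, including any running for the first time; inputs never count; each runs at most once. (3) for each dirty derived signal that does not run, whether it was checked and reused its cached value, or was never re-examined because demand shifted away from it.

First evaluation (everything demanded from the output):
  node2 = min2(-8, 9) = -8
  node3 = max2(-8, 9) = 9
  node4 = min2(9, -8) = -8
  node8 = absv(-8) = 8
  node11 = min2(8, -8) = -8
  node12 = neg(-8) = 8
  node13 = absv(9) = 9
  node14 = add(-8, 8) = 0
  node22 = max2(0, 9) = 9

Propagation after the edit:
  node2: runs — input5 9->3; result -8 (same value as before).
  node3: runs — input5 9->3; result 3.
  node4: runs — node3 9->3; result -8 (same value as before).
  node8: checked — values it read are unchanged (node4 unchanged); reused cached 8 without running.
  node11: checked — values it read are unchanged (node8 unchanged, node2 unchanged); reused cached -8 without running.
  node12: checked — values it read are unchanged (node11 unchanged); reused cached 8 without running.
  node13: runs — node3 9->3; result 3.
  node14: checked — values it read are unchanged (input4 unchanged, node12 unchanged); reused cached 0 without running.
  node22: runs — node13 9->3; result 3.

Key observation: the cutoff stops propagation at node8 — its inputs' values are unchanged, so it reuses its cache.

Marked dirty: node2, node3, node4, node8, node11, node12, node13, node14, node22.
Derived signals that run: node2, node3, node4, node13, node22 — 5 in total.
Checked but reused from cache: node8, node11, node12, node14.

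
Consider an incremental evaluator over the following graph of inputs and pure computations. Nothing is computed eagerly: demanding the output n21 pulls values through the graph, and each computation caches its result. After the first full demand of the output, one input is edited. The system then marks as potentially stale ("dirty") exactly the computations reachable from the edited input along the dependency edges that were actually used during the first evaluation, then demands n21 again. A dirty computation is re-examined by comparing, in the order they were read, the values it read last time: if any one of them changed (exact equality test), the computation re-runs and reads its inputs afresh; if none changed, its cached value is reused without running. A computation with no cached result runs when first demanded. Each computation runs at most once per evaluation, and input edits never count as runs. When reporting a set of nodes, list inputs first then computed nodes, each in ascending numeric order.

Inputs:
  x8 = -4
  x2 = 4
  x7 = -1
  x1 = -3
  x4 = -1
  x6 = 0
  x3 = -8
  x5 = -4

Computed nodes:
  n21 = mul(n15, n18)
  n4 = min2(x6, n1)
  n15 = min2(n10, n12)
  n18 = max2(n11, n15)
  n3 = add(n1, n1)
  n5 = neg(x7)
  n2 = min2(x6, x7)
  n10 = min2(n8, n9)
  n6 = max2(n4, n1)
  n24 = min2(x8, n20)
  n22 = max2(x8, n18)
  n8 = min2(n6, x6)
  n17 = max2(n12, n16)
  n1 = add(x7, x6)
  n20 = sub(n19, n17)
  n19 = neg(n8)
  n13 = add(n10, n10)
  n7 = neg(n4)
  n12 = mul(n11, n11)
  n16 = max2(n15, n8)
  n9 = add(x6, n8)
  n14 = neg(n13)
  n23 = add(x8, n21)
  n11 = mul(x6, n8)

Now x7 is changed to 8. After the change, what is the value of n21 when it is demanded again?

Initial pass — values computed on the first demand:
  n1 = add(-1, 0) = -1
  n4 = min2(0, -1) = -1
  n6 = max2(-1, -1) = -1
  n8 = min2(-1, 0) = -1
  n9 = add(0, -1) = -1
  n10 = min2(-1, -1) = -1
  n11 = mul(0, -1) = 0
  n12 = mul(0, 0) = 0
  n15 = min2(-1, 0) = -1
  n18 = max2(0, -1) = 0
  n21 = mul(-1, 0) = 0

Second demand — change propagation:
  n1: re-runs because x7 -1->8; new result 8.
  n4: re-runs because n1 -1->8; new result 0.
  n6: re-runs because n4 -1->0; n1 -1->8; new result 8.
  n8: re-runs because n6 -1->8; new result 0.
  n9: re-runs because n8 -1->0; new result 0.
  n10: re-runs because n8 -1->0; n9 -1->0; new result 0.
  n11: re-runs because n8 -1->0; new result 0 (unchanged).
  n12: re-examined; everything it read last time is the same (n11 unchanged, n11 unchanged) — cache 0 kept, no run.
  n15: re-runs because n10 -1->0; new result 0.
  n18: re-runs because n15 -1->0; new result 0 (unchanged).
  n21: re-runs because n15 -1->0; new result 0 (unchanged).

The important point: at n12 every value read last time is unchanged, so the dirty flag clears without a run.

n21 now evaluates to 0.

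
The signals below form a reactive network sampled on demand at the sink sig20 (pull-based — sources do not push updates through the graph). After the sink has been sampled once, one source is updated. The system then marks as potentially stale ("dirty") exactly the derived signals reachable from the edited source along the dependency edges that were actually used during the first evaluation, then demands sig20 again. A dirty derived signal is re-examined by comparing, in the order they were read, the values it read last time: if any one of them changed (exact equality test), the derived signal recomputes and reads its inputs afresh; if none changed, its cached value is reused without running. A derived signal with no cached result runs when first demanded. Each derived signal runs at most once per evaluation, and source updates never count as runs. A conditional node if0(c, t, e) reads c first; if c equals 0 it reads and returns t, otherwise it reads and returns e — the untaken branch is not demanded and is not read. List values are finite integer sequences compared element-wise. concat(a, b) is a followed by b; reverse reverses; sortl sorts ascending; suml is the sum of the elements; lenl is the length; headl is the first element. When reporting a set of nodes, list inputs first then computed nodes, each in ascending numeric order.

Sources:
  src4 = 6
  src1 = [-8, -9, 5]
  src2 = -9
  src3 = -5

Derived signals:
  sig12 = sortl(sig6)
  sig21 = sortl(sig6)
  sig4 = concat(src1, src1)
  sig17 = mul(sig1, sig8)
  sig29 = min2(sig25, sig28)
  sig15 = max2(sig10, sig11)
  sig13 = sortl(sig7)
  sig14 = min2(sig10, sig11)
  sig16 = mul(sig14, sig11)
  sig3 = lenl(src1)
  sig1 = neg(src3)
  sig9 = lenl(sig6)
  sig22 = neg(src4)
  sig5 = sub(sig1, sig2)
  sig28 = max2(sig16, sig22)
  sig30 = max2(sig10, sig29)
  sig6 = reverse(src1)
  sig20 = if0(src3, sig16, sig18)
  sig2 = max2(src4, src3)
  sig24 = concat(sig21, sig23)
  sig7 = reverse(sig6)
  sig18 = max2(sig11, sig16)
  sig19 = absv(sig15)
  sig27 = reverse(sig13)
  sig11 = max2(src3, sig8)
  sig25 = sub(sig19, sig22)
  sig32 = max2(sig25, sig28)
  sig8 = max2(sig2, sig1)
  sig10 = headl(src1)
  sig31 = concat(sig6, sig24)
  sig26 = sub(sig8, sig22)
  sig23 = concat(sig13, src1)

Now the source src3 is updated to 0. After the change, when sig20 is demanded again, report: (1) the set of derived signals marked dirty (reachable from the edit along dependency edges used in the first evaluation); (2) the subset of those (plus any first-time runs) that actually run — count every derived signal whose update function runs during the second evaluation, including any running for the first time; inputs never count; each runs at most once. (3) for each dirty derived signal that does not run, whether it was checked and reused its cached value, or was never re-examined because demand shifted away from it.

Dirty set: sig1, sig2, sig8, sig11, sig14, sig16, sig18, sig20.
Run set: sig1, sig2, sig8, sig11, sig20 (5 run).
Re-examined without running (cache reused): sig14, sig16.
Left stale — demand moved off them: sig18.
The important point: the flipped condition redirects demand; sig18 is left stale, never re-checked.

Initial pass — values computed on the first demand:
  sig1 = neg(-5) = 5
  sig2 = max2(6, -5) = 6
  sig8 = max2(6, 5) = 6
  sig10 = headl([-8, -9, 5]) = -8
  sig11 = max2(-5, 6) = 6
  sig14 = min2(-8, 6) = -8
  sig16 = mul(-8, 6) = -48
  sig18 = max2(6, -48) = 6
  sig20 = if0(src3=-5 -> else branch sig18) = 6

Second demand — change propagation:
  sig1: re-runs because src3 -5->0; new result 0.
  sig2: re-runs because src3 -5->0; new result 6 (unchanged).
  sig8: re-runs because sig1 5->0; new result 6 (unchanged).
  sig11: re-runs because src3 -5->0; new result 6 (unchanged).
  sig14: re-examined; everything it read last time is the same (sig10 unchanged, sig11 unchanged) — cache -8 kept, no run.
  sig16: re-examined; everything it read last time is the same (sig14 unchanged, sig11 unchanged) — cache -48 kept, no run.
  sig18: dirty yet unreached — the second evaluation never asks for it.
  sig20: re-runs because src3 -5->0; new result -48.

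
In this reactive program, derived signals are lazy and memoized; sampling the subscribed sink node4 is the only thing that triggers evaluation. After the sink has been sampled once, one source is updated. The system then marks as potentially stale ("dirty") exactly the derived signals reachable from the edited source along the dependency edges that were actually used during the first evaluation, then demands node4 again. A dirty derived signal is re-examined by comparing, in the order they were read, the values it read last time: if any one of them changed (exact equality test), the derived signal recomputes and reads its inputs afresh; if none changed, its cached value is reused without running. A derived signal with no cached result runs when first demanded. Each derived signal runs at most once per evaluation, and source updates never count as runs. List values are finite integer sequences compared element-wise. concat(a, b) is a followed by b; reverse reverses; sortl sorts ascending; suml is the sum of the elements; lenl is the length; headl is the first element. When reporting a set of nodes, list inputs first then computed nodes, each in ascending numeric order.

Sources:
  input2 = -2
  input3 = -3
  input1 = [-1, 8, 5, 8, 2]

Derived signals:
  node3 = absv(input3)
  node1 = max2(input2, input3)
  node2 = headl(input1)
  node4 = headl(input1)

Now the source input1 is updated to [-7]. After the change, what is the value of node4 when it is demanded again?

First demand of the output computes:
  node4 = headl([-1, 8, 5, 8, 2]) = -1

After the edit, cleaning proceeds:
  node4: a read changed (input1 [-1, 8, 5, 8, 2]->[-7]) — executes, giving -7.

Demanding node4 again yields -7.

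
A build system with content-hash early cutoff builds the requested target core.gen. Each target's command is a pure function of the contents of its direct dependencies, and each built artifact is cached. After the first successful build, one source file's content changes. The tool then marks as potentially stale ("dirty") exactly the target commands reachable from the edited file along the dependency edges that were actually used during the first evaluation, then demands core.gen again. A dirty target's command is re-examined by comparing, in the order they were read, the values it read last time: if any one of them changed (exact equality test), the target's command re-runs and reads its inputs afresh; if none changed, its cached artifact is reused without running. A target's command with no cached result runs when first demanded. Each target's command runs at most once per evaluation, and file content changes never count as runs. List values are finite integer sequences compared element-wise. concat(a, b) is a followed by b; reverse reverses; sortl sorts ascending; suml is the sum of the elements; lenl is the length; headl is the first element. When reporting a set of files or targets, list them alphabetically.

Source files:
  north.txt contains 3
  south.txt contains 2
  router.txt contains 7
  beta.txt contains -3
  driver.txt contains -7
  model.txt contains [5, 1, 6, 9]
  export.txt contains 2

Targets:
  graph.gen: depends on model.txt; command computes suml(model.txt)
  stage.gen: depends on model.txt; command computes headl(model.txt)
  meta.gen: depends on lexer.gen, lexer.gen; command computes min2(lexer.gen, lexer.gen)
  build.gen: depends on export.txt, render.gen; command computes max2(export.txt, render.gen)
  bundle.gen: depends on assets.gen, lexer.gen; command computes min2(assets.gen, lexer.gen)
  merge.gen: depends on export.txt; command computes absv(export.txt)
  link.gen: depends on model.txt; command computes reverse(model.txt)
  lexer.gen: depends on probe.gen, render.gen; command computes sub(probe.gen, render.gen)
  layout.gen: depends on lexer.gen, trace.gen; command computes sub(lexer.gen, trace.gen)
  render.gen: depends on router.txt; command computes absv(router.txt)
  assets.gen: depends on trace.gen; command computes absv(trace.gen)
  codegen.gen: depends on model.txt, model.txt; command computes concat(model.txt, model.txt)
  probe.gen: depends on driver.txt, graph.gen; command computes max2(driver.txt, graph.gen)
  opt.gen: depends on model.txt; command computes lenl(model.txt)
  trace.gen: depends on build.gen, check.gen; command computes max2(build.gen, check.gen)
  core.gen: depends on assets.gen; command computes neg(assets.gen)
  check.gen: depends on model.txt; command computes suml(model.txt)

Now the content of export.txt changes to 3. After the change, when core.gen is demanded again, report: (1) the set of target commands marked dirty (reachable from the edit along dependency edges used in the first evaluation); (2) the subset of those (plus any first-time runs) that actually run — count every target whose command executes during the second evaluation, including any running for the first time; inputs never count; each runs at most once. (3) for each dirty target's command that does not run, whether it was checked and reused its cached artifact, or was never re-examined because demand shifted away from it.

Marked dirty: assets.gen, build.gen, core.gen, trace.gen.
Target commands that run: build.gen — 1 in total.
Checked but reused from cache: assets.gen, core.gen, trace.gen.
Key observation: the change is absorbed at build.gen — it re-runs but produces the same value, and the output's value is unchanged.

First evaluation (everything demanded from the output):
  check.gen = suml([5, 1, 6, 9]) = 21
  render.gen = absv(7) = 7
  build.gen = max2(2, 7) = 7
  trace.gen = max2(7, 21) = 21
  assets.gen = absv(21) = 21
  core.gen = neg(21) = -21

Propagation after the edit:
  build.gen: runs — export.txt 2->3; result 7 (same value as before).
  trace.gen: checked — values it read are unchanged (build.gen unchanged, check.gen unchanged); reused cached 21 without running.
  assets.gen: checked — values it read are unchanged (trace.gen unchanged); reused cached 21 without running.
  core.gen: checked — values it read are unchanged (assets.gen unchanged); reused cached -21 without running.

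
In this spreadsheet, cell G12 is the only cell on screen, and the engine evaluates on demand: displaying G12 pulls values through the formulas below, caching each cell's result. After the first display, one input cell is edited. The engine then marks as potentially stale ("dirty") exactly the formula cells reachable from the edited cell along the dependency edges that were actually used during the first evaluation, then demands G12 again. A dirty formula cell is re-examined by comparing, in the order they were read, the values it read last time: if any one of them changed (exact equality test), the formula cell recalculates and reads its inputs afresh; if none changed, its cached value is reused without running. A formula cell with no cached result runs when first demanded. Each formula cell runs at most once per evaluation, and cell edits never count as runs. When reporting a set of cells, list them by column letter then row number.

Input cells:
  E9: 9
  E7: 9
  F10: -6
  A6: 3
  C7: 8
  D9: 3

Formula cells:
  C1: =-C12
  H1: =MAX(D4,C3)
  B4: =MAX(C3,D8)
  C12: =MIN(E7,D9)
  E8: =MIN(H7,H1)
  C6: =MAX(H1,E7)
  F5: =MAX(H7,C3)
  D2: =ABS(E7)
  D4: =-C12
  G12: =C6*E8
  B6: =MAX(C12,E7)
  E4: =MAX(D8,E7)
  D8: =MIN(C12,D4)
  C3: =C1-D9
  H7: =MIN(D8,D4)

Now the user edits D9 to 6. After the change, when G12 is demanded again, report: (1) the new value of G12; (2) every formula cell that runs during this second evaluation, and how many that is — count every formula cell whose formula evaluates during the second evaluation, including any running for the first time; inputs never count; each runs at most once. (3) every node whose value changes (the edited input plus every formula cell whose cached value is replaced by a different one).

Initial pass — values computed on the first demand:
  C12 = MIN(9, 3) = 3
  C1 = -(3) = -3
  C3 = -3 - 3 = -6
  D4 = -(3) = -3
  D8 = MIN(3, -3) = -3
  H1 = MAX(-3, -6) = -3
  C6 = MAX(-3, 9) = 9
  H7 = MIN(-3, -3) = -3
  E8 = MIN(-3, -3) = -3
  G12 = 9 * -3 = -27

Second demand — change propagation:
  C12: re-runs because D9 3->6; new result 6.
  C1: re-runs because C12 3->6; new result -6.
  C3: re-runs because C1 -3->-6; D9 3->6; new result -12.
  D4: re-runs because C12 3->6; new result -6.
  D8: re-runs because C12 3->6; D4 -3->-6; new result -6.
  H1: re-runs because D4 -3->-6; C3 -6->-12; new result -6.
  C6: re-runs because H1 -3->-6; new result 9 (unchanged).
  H7: re-runs because D8 -3->-6; D4 -3->-6; new result -6.
  E8: re-runs because H7 -3->-6; H1 -3->-6; new result -6.
  G12: re-runs because E8 -3->-6; new result -54.

G12 now evaluates to -54.
Run set: C1, C3, C6, C12, D4, D8, E8, G12, H1, H7 (10 run).
Changed values: C1, C3, C12, D4, D8, D9, E8, G12, H1, H7.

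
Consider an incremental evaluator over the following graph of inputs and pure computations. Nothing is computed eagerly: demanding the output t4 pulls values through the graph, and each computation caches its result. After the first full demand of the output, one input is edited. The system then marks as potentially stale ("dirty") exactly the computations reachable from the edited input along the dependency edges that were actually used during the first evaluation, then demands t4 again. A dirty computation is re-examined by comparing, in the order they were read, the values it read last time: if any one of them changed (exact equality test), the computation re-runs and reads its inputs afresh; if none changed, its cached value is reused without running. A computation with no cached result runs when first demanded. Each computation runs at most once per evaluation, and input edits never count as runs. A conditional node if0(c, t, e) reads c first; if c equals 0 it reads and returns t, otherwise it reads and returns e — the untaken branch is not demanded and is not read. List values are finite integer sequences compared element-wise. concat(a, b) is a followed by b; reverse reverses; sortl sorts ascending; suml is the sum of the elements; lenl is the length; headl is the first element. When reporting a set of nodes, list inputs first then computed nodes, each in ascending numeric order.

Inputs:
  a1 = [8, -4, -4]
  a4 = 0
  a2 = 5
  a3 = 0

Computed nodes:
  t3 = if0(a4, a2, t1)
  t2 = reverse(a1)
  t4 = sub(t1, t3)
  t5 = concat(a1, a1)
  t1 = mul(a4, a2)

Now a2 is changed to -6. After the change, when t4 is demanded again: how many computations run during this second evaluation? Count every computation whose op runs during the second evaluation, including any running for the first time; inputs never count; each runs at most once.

Initial pass — values computed on the first demand:
  t1 = mul(0, 5) = 0
  t3 = if0(a4=0 -> then branch a2) = 5
  t4 = sub(0, 5) = -5

Second demand — change propagation:
  t1: re-runs because a2 5->-6; new result 0 (unchanged).
  t3: re-runs because a2 5->-6; new result -6.
  t4: re-runs because t3 5->-6; new result 6.

Run set: t1, t3, t4 (3 run).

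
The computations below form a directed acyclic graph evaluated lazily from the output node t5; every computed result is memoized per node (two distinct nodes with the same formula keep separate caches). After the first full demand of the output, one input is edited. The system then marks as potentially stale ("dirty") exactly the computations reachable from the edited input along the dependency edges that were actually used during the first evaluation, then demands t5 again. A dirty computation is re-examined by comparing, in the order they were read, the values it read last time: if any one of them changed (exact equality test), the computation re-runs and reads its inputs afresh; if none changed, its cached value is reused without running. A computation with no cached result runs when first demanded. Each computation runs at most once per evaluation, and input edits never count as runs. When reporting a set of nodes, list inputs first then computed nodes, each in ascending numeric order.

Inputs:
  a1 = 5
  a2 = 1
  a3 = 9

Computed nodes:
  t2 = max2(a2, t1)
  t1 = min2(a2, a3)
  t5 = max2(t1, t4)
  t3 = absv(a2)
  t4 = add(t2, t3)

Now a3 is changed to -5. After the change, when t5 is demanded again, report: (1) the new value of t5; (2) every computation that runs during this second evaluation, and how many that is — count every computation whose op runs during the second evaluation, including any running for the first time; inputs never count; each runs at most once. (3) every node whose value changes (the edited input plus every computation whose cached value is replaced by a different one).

First demand of the output computes:
  t1 = min2(1, 9) = 1
  t2 = max2(1, 1) = 1
  t3 = absv(1) = 1
  t4 = add(1, 1) = 2
  t5 = max2(1, 2) = 2

After the edit, cleaning proceeds:
  t1: a read changed (a3 9->-5) — executes, giving -5.
  t2: a read changed (t1 1->-5) — executes, giving 1 — identical to its old value.
  t4: dirty, but its reads are unchanged (t2 unchanged, t3 unchanged); cached 2 stands.
  t5: a read changed (t1 1->-5) — executes, giving 2 — identical to its old value.

Note where the cutoff bites: t4 is checked, finds nothing changed, and keeps its cache.

Demanding t5 again yields 2.
3 computations run: t1, t2, t5.
The nodes whose values change: a3, t1.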